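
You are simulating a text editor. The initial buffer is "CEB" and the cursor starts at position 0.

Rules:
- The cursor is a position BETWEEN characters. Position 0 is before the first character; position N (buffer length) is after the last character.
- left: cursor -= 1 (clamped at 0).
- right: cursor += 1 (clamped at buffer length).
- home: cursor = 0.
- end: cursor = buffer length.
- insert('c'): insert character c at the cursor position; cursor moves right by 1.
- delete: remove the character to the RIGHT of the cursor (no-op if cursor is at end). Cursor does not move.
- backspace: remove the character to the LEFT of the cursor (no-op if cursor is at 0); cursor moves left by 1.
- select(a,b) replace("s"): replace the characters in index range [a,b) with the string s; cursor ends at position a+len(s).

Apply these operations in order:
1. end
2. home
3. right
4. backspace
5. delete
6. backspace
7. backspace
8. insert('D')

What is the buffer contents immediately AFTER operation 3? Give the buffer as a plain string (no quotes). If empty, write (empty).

Answer: CEB

Derivation:
After op 1 (end): buf='CEB' cursor=3
After op 2 (home): buf='CEB' cursor=0
After op 3 (right): buf='CEB' cursor=1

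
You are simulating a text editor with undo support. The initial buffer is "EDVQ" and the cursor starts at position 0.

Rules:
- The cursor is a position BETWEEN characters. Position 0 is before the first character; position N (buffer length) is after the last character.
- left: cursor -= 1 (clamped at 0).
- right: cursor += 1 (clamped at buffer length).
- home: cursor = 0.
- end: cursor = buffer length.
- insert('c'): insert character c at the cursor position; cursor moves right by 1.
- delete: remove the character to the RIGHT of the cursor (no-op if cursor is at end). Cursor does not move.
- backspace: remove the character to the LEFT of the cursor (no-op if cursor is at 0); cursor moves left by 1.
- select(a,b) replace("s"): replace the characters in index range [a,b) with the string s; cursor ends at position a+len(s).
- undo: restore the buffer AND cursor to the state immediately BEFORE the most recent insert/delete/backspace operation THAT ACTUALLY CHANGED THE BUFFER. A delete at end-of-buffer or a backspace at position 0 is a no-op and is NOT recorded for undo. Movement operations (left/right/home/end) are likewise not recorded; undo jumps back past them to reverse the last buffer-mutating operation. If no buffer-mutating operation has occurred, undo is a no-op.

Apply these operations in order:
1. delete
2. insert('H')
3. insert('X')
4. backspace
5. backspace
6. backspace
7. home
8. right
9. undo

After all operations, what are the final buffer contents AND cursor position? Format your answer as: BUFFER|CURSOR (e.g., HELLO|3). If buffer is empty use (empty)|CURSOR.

After op 1 (delete): buf='DVQ' cursor=0
After op 2 (insert('H')): buf='HDVQ' cursor=1
After op 3 (insert('X')): buf='HXDVQ' cursor=2
After op 4 (backspace): buf='HDVQ' cursor=1
After op 5 (backspace): buf='DVQ' cursor=0
After op 6 (backspace): buf='DVQ' cursor=0
After op 7 (home): buf='DVQ' cursor=0
After op 8 (right): buf='DVQ' cursor=1
After op 9 (undo): buf='HDVQ' cursor=1

Answer: HDVQ|1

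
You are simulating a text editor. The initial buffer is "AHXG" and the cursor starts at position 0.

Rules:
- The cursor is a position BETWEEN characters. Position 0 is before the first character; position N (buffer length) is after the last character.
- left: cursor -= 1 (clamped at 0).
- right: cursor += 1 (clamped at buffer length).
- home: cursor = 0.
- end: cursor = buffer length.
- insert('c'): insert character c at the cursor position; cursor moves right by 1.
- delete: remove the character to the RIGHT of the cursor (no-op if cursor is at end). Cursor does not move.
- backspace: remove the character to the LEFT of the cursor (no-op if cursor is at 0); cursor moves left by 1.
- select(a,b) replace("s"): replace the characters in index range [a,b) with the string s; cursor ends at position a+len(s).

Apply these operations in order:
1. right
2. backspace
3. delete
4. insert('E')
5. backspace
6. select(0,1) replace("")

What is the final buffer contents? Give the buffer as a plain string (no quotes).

After op 1 (right): buf='AHXG' cursor=1
After op 2 (backspace): buf='HXG' cursor=0
After op 3 (delete): buf='XG' cursor=0
After op 4 (insert('E')): buf='EXG' cursor=1
After op 5 (backspace): buf='XG' cursor=0
After op 6 (select(0,1) replace("")): buf='G' cursor=0

Answer: G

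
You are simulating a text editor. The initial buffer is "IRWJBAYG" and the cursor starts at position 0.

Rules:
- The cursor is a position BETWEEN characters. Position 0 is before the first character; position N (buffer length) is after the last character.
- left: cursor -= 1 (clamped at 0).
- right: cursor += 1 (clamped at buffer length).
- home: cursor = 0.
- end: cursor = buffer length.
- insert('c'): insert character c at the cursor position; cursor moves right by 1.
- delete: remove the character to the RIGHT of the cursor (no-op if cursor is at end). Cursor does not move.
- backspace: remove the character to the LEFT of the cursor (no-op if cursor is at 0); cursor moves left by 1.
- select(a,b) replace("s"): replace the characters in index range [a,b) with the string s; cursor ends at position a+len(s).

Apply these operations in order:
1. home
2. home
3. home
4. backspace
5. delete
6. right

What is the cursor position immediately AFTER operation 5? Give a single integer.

After op 1 (home): buf='IRWJBAYG' cursor=0
After op 2 (home): buf='IRWJBAYG' cursor=0
After op 3 (home): buf='IRWJBAYG' cursor=0
After op 4 (backspace): buf='IRWJBAYG' cursor=0
After op 5 (delete): buf='RWJBAYG' cursor=0

Answer: 0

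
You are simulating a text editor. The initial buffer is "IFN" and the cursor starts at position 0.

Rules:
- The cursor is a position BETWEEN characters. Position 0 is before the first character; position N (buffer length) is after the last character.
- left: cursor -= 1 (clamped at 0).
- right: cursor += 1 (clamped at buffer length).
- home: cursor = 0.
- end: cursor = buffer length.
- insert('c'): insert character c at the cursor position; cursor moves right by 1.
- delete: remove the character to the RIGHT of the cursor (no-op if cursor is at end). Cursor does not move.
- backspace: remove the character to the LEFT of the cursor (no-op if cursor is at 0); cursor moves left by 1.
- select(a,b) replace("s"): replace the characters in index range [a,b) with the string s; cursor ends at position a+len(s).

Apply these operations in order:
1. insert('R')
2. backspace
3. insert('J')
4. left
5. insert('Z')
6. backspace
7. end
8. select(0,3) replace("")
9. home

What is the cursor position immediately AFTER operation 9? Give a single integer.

After op 1 (insert('R')): buf='RIFN' cursor=1
After op 2 (backspace): buf='IFN' cursor=0
After op 3 (insert('J')): buf='JIFN' cursor=1
After op 4 (left): buf='JIFN' cursor=0
After op 5 (insert('Z')): buf='ZJIFN' cursor=1
After op 6 (backspace): buf='JIFN' cursor=0
After op 7 (end): buf='JIFN' cursor=4
After op 8 (select(0,3) replace("")): buf='N' cursor=0
After op 9 (home): buf='N' cursor=0

Answer: 0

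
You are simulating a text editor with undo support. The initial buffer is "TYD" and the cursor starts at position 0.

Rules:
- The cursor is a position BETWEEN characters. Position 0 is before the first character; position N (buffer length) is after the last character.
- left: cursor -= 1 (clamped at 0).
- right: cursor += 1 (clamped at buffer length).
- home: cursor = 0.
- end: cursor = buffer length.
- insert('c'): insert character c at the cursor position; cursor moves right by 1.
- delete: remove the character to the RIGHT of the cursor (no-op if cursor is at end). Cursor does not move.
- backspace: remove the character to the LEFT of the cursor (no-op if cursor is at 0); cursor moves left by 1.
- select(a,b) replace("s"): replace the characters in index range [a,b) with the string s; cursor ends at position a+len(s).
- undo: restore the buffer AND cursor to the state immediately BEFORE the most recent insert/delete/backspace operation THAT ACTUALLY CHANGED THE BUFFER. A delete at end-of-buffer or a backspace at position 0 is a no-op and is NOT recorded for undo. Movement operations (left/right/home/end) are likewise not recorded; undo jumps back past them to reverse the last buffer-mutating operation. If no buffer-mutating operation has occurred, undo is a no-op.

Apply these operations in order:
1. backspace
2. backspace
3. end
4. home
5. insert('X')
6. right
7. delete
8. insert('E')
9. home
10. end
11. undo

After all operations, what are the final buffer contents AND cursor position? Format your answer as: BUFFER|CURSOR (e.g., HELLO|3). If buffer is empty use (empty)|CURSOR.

After op 1 (backspace): buf='TYD' cursor=0
After op 2 (backspace): buf='TYD' cursor=0
After op 3 (end): buf='TYD' cursor=3
After op 4 (home): buf='TYD' cursor=0
After op 5 (insert('X')): buf='XTYD' cursor=1
After op 6 (right): buf='XTYD' cursor=2
After op 7 (delete): buf='XTD' cursor=2
After op 8 (insert('E')): buf='XTED' cursor=3
After op 9 (home): buf='XTED' cursor=0
After op 10 (end): buf='XTED' cursor=4
After op 11 (undo): buf='XTD' cursor=2

Answer: XTD|2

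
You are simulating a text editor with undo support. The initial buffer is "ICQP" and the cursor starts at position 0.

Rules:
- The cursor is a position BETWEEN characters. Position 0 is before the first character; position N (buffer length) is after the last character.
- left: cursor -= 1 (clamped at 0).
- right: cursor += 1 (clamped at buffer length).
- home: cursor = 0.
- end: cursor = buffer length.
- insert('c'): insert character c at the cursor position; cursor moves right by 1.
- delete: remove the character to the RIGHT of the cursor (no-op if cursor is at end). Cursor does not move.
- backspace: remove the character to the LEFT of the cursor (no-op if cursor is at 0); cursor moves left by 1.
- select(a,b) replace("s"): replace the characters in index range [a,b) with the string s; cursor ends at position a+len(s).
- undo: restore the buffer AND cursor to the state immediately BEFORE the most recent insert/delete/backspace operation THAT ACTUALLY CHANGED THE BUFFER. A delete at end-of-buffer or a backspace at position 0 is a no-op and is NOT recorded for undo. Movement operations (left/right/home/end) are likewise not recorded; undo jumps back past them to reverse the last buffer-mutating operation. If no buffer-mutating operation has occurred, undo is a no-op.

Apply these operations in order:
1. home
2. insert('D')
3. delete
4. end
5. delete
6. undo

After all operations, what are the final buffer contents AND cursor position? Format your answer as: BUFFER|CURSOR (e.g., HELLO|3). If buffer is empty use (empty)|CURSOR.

Answer: DICQP|1

Derivation:
After op 1 (home): buf='ICQP' cursor=0
After op 2 (insert('D')): buf='DICQP' cursor=1
After op 3 (delete): buf='DCQP' cursor=1
After op 4 (end): buf='DCQP' cursor=4
After op 5 (delete): buf='DCQP' cursor=4
After op 6 (undo): buf='DICQP' cursor=1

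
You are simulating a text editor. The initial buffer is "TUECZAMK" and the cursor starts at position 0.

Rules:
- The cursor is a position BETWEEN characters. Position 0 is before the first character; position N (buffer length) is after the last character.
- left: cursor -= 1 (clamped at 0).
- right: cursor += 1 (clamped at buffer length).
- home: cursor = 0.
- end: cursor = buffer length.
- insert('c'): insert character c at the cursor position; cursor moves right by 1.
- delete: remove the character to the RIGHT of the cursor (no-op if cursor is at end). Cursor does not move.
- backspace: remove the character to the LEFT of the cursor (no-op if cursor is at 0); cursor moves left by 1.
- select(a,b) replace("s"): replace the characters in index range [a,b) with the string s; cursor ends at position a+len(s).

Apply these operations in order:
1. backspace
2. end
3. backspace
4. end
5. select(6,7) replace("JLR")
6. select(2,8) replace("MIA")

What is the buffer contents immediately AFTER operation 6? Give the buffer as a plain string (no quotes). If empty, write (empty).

Answer: TUMIAR

Derivation:
After op 1 (backspace): buf='TUECZAMK' cursor=0
After op 2 (end): buf='TUECZAMK' cursor=8
After op 3 (backspace): buf='TUECZAM' cursor=7
After op 4 (end): buf='TUECZAM' cursor=7
After op 5 (select(6,7) replace("JLR")): buf='TUECZAJLR' cursor=9
After op 6 (select(2,8) replace("MIA")): buf='TUMIAR' cursor=5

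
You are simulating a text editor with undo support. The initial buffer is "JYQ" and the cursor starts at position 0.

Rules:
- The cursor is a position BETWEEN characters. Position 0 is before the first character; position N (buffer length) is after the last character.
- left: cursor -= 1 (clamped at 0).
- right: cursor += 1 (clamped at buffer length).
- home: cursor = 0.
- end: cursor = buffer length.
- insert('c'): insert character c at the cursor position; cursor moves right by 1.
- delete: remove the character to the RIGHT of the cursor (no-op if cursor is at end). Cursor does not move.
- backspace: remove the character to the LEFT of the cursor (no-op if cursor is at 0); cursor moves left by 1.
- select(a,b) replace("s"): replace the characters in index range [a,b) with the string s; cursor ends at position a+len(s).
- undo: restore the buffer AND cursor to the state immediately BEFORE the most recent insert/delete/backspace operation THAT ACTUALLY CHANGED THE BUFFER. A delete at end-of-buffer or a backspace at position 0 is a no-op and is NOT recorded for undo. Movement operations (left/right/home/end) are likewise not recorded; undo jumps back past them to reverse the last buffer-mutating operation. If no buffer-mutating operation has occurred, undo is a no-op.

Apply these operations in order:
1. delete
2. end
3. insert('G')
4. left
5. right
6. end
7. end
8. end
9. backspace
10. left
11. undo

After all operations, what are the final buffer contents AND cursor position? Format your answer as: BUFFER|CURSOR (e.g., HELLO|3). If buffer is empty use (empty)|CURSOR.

After op 1 (delete): buf='YQ' cursor=0
After op 2 (end): buf='YQ' cursor=2
After op 3 (insert('G')): buf='YQG' cursor=3
After op 4 (left): buf='YQG' cursor=2
After op 5 (right): buf='YQG' cursor=3
After op 6 (end): buf='YQG' cursor=3
After op 7 (end): buf='YQG' cursor=3
After op 8 (end): buf='YQG' cursor=3
After op 9 (backspace): buf='YQ' cursor=2
After op 10 (left): buf='YQ' cursor=1
After op 11 (undo): buf='YQG' cursor=3

Answer: YQG|3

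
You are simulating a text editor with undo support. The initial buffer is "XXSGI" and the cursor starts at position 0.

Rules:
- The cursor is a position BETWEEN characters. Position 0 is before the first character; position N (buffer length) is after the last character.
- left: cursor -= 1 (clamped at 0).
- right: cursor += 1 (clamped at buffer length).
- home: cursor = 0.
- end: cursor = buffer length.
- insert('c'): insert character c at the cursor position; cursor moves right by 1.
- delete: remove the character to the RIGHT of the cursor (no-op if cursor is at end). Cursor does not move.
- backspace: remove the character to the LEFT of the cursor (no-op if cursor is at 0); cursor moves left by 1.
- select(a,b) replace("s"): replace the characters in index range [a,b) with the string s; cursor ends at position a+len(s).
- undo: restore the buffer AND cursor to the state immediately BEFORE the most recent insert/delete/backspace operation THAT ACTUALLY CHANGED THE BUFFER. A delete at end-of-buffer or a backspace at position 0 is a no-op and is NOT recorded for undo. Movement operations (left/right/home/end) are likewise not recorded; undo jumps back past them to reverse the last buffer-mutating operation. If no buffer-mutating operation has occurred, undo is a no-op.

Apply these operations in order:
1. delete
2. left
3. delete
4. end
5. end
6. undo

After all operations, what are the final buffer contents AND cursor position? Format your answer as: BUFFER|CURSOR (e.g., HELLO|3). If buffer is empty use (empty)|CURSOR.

Answer: XSGI|0

Derivation:
After op 1 (delete): buf='XSGI' cursor=0
After op 2 (left): buf='XSGI' cursor=0
After op 3 (delete): buf='SGI' cursor=0
After op 4 (end): buf='SGI' cursor=3
After op 5 (end): buf='SGI' cursor=3
After op 6 (undo): buf='XSGI' cursor=0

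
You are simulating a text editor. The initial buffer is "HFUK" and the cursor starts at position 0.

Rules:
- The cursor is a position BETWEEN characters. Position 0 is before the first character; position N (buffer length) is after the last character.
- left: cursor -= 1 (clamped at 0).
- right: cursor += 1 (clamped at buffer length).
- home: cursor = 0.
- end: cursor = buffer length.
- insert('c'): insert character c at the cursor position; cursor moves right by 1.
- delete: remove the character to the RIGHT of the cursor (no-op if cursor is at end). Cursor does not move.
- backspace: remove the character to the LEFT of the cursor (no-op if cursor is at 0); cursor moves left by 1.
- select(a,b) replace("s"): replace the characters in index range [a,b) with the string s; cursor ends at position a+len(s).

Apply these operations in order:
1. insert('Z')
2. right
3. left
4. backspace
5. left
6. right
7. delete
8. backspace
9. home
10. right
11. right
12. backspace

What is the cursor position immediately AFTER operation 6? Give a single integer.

After op 1 (insert('Z')): buf='ZHFUK' cursor=1
After op 2 (right): buf='ZHFUK' cursor=2
After op 3 (left): buf='ZHFUK' cursor=1
After op 4 (backspace): buf='HFUK' cursor=0
After op 5 (left): buf='HFUK' cursor=0
After op 6 (right): buf='HFUK' cursor=1

Answer: 1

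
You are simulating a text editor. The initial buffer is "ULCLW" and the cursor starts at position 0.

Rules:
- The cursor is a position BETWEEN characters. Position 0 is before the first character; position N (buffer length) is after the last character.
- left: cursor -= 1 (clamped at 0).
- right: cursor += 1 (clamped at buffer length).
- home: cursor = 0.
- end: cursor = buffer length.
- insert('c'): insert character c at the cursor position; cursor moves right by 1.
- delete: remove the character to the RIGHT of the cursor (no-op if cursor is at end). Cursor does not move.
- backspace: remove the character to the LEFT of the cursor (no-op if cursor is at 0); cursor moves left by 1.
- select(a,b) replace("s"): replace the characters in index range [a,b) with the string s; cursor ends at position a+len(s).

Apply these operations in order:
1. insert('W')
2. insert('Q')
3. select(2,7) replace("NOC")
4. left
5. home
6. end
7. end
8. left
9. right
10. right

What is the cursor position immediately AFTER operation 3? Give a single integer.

Answer: 5

Derivation:
After op 1 (insert('W')): buf='WULCLW' cursor=1
After op 2 (insert('Q')): buf='WQULCLW' cursor=2
After op 3 (select(2,7) replace("NOC")): buf='WQNOC' cursor=5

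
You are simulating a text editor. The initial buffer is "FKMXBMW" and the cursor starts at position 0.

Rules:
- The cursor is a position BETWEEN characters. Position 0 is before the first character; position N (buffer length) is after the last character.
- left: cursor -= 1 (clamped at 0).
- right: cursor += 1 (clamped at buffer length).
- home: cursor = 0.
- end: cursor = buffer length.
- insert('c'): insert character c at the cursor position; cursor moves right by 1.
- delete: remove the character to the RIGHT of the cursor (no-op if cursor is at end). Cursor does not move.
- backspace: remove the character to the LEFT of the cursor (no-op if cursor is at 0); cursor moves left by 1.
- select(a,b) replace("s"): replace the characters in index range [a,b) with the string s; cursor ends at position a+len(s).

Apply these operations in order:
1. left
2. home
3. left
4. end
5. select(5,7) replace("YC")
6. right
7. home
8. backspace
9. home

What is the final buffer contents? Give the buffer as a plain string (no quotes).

Answer: FKMXBYC

Derivation:
After op 1 (left): buf='FKMXBMW' cursor=0
After op 2 (home): buf='FKMXBMW' cursor=0
After op 3 (left): buf='FKMXBMW' cursor=0
After op 4 (end): buf='FKMXBMW' cursor=7
After op 5 (select(5,7) replace("YC")): buf='FKMXBYC' cursor=7
After op 6 (right): buf='FKMXBYC' cursor=7
After op 7 (home): buf='FKMXBYC' cursor=0
After op 8 (backspace): buf='FKMXBYC' cursor=0
After op 9 (home): buf='FKMXBYC' cursor=0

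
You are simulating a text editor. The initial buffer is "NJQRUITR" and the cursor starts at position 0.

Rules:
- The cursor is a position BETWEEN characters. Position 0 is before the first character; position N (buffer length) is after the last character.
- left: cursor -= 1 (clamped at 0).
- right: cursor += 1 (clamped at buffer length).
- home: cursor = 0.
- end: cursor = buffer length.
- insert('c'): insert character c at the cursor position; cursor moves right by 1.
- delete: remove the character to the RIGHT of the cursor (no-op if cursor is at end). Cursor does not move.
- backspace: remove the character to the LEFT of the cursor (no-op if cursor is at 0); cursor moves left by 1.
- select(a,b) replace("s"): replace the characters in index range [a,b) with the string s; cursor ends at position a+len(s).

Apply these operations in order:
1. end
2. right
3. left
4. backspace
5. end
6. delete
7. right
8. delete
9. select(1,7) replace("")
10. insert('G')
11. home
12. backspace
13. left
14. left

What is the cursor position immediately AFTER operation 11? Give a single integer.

Answer: 0

Derivation:
After op 1 (end): buf='NJQRUITR' cursor=8
After op 2 (right): buf='NJQRUITR' cursor=8
After op 3 (left): buf='NJQRUITR' cursor=7
After op 4 (backspace): buf='NJQRUIR' cursor=6
After op 5 (end): buf='NJQRUIR' cursor=7
After op 6 (delete): buf='NJQRUIR' cursor=7
After op 7 (right): buf='NJQRUIR' cursor=7
After op 8 (delete): buf='NJQRUIR' cursor=7
After op 9 (select(1,7) replace("")): buf='N' cursor=1
After op 10 (insert('G')): buf='NG' cursor=2
After op 11 (home): buf='NG' cursor=0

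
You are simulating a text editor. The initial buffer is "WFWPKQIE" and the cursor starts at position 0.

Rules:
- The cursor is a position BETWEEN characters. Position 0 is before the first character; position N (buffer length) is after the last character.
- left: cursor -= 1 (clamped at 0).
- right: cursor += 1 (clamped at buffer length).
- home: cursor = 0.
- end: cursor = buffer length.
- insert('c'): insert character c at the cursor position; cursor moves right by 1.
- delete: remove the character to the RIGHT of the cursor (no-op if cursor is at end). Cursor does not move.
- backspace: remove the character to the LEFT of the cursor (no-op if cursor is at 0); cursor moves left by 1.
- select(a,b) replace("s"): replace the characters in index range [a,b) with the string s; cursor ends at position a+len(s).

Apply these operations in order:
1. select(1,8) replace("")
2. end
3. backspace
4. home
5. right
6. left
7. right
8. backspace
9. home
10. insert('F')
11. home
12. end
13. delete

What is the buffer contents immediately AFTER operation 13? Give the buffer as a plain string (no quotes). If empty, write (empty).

Answer: F

Derivation:
After op 1 (select(1,8) replace("")): buf='W' cursor=1
After op 2 (end): buf='W' cursor=1
After op 3 (backspace): buf='(empty)' cursor=0
After op 4 (home): buf='(empty)' cursor=0
After op 5 (right): buf='(empty)' cursor=0
After op 6 (left): buf='(empty)' cursor=0
After op 7 (right): buf='(empty)' cursor=0
After op 8 (backspace): buf='(empty)' cursor=0
After op 9 (home): buf='(empty)' cursor=0
After op 10 (insert('F')): buf='F' cursor=1
After op 11 (home): buf='F' cursor=0
After op 12 (end): buf='F' cursor=1
After op 13 (delete): buf='F' cursor=1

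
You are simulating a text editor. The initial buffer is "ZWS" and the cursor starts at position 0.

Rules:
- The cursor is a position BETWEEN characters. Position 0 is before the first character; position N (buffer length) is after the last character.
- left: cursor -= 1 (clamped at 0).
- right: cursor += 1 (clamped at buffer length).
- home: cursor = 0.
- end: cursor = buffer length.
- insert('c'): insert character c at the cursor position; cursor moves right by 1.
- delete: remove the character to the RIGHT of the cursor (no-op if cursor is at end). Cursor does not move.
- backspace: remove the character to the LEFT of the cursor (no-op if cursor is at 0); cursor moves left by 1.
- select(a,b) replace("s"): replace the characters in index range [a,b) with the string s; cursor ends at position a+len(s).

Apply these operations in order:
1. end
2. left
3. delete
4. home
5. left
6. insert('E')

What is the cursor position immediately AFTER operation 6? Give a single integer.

After op 1 (end): buf='ZWS' cursor=3
After op 2 (left): buf='ZWS' cursor=2
After op 3 (delete): buf='ZW' cursor=2
After op 4 (home): buf='ZW' cursor=0
After op 5 (left): buf='ZW' cursor=0
After op 6 (insert('E')): buf='EZW' cursor=1

Answer: 1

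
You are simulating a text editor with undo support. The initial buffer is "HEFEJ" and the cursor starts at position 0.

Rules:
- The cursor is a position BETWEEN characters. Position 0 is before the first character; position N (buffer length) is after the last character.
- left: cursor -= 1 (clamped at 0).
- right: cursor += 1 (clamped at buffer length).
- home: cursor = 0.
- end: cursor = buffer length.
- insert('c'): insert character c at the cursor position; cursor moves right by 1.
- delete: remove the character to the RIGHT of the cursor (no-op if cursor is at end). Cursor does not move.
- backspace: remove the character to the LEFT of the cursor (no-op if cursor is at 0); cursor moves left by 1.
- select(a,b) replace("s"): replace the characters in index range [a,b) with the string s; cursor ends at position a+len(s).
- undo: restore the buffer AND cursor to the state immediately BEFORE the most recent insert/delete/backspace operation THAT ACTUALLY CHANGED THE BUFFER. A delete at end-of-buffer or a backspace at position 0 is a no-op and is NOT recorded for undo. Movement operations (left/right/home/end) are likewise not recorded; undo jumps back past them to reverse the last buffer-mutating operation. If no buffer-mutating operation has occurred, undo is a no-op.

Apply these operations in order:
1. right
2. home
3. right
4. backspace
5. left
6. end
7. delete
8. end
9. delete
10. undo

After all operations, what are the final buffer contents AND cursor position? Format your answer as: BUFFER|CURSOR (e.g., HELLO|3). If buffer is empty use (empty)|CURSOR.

Answer: HEFEJ|1

Derivation:
After op 1 (right): buf='HEFEJ' cursor=1
After op 2 (home): buf='HEFEJ' cursor=0
After op 3 (right): buf='HEFEJ' cursor=1
After op 4 (backspace): buf='EFEJ' cursor=0
After op 5 (left): buf='EFEJ' cursor=0
After op 6 (end): buf='EFEJ' cursor=4
After op 7 (delete): buf='EFEJ' cursor=4
After op 8 (end): buf='EFEJ' cursor=4
After op 9 (delete): buf='EFEJ' cursor=4
After op 10 (undo): buf='HEFEJ' cursor=1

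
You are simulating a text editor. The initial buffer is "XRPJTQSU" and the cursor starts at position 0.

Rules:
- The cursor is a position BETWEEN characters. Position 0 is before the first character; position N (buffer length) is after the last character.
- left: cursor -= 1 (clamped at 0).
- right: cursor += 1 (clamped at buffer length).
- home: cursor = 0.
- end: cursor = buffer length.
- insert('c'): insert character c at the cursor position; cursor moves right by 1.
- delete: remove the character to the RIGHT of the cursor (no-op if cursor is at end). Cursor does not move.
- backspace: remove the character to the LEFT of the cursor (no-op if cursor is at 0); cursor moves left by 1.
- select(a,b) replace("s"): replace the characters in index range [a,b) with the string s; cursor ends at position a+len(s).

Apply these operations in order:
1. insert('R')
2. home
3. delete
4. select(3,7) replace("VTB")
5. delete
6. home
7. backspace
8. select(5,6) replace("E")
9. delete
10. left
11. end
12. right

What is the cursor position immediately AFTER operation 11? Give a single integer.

After op 1 (insert('R')): buf='RXRPJTQSU' cursor=1
After op 2 (home): buf='RXRPJTQSU' cursor=0
After op 3 (delete): buf='XRPJTQSU' cursor=0
After op 4 (select(3,7) replace("VTB")): buf='XRPVTBU' cursor=6
After op 5 (delete): buf='XRPVTB' cursor=6
After op 6 (home): buf='XRPVTB' cursor=0
After op 7 (backspace): buf='XRPVTB' cursor=0
After op 8 (select(5,6) replace("E")): buf='XRPVTE' cursor=6
After op 9 (delete): buf='XRPVTE' cursor=6
After op 10 (left): buf='XRPVTE' cursor=5
After op 11 (end): buf='XRPVTE' cursor=6

Answer: 6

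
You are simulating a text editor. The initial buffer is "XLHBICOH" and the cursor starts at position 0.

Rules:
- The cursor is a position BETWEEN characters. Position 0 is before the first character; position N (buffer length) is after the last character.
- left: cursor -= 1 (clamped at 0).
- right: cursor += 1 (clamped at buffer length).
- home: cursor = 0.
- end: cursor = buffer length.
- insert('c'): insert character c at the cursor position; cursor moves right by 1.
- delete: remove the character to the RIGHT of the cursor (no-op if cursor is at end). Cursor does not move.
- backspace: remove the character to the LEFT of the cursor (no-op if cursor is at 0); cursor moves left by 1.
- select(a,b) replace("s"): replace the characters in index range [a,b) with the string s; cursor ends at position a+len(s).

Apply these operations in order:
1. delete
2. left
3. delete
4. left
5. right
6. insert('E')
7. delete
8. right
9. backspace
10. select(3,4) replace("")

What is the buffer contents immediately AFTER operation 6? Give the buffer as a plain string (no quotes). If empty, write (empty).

Answer: HEBICOH

Derivation:
After op 1 (delete): buf='LHBICOH' cursor=0
After op 2 (left): buf='LHBICOH' cursor=0
After op 3 (delete): buf='HBICOH' cursor=0
After op 4 (left): buf='HBICOH' cursor=0
After op 5 (right): buf='HBICOH' cursor=1
After op 6 (insert('E')): buf='HEBICOH' cursor=2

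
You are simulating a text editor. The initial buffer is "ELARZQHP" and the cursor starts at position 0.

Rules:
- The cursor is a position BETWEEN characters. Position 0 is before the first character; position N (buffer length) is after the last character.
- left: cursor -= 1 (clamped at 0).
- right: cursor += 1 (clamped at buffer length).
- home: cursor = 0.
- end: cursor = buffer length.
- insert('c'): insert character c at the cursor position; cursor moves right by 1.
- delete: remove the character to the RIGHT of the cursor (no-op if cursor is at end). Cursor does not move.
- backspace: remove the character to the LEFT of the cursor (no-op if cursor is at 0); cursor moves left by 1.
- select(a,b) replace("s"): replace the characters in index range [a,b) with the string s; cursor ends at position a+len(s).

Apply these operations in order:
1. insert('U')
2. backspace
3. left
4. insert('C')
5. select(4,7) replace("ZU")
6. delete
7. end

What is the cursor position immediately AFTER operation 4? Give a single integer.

Answer: 1

Derivation:
After op 1 (insert('U')): buf='UELARZQHP' cursor=1
After op 2 (backspace): buf='ELARZQHP' cursor=0
After op 3 (left): buf='ELARZQHP' cursor=0
After op 4 (insert('C')): buf='CELARZQHP' cursor=1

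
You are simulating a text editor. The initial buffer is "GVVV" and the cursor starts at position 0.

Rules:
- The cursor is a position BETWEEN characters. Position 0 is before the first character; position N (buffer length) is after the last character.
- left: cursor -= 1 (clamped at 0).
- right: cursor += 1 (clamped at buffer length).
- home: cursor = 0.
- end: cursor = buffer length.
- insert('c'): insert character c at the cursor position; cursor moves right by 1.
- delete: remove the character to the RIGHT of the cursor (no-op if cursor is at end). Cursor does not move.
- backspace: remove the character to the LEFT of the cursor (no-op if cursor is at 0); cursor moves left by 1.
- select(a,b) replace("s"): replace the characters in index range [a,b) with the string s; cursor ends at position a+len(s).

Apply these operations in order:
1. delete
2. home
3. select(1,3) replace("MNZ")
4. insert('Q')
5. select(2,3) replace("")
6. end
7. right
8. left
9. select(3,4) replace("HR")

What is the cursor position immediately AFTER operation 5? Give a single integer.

After op 1 (delete): buf='VVV' cursor=0
After op 2 (home): buf='VVV' cursor=0
After op 3 (select(1,3) replace("MNZ")): buf='VMNZ' cursor=4
After op 4 (insert('Q')): buf='VMNZQ' cursor=5
After op 5 (select(2,3) replace("")): buf='VMZQ' cursor=2

Answer: 2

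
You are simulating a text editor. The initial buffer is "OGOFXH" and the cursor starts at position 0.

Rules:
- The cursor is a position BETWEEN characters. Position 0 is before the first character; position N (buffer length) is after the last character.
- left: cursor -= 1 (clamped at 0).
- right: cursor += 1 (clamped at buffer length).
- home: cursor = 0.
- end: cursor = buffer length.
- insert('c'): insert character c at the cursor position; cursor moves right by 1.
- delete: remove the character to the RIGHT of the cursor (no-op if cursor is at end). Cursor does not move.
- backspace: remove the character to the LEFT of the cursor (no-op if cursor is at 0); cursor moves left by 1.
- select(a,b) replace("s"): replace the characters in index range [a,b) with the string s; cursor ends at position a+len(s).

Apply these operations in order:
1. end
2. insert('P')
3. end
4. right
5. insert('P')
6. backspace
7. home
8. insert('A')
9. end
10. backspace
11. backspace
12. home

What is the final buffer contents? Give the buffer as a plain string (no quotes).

Answer: AOGOFX

Derivation:
After op 1 (end): buf='OGOFXH' cursor=6
After op 2 (insert('P')): buf='OGOFXHP' cursor=7
After op 3 (end): buf='OGOFXHP' cursor=7
After op 4 (right): buf='OGOFXHP' cursor=7
After op 5 (insert('P')): buf='OGOFXHPP' cursor=8
After op 6 (backspace): buf='OGOFXHP' cursor=7
After op 7 (home): buf='OGOFXHP' cursor=0
After op 8 (insert('A')): buf='AOGOFXHP' cursor=1
After op 9 (end): buf='AOGOFXHP' cursor=8
After op 10 (backspace): buf='AOGOFXH' cursor=7
After op 11 (backspace): buf='AOGOFX' cursor=6
After op 12 (home): buf='AOGOFX' cursor=0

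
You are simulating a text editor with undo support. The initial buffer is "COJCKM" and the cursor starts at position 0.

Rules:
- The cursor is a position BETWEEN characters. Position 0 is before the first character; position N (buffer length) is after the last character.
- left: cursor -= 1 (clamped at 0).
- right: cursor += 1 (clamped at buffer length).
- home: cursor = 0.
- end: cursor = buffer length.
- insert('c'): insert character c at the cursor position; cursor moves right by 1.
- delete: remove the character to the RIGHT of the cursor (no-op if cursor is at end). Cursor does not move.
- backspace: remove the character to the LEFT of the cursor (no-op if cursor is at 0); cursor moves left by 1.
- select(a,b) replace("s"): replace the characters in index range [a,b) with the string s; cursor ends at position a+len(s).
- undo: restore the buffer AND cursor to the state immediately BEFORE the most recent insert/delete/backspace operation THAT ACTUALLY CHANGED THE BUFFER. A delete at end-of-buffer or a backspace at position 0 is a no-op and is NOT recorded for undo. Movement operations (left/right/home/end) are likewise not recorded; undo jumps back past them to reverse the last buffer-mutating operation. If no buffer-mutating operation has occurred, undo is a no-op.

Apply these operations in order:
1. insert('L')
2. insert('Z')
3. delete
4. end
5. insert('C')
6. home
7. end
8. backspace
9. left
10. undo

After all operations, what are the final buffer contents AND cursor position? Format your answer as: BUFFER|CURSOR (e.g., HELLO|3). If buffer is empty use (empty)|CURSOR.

After op 1 (insert('L')): buf='LCOJCKM' cursor=1
After op 2 (insert('Z')): buf='LZCOJCKM' cursor=2
After op 3 (delete): buf='LZOJCKM' cursor=2
After op 4 (end): buf='LZOJCKM' cursor=7
After op 5 (insert('C')): buf='LZOJCKMC' cursor=8
After op 6 (home): buf='LZOJCKMC' cursor=0
After op 7 (end): buf='LZOJCKMC' cursor=8
After op 8 (backspace): buf='LZOJCKM' cursor=7
After op 9 (left): buf='LZOJCKM' cursor=6
After op 10 (undo): buf='LZOJCKMC' cursor=8

Answer: LZOJCKMC|8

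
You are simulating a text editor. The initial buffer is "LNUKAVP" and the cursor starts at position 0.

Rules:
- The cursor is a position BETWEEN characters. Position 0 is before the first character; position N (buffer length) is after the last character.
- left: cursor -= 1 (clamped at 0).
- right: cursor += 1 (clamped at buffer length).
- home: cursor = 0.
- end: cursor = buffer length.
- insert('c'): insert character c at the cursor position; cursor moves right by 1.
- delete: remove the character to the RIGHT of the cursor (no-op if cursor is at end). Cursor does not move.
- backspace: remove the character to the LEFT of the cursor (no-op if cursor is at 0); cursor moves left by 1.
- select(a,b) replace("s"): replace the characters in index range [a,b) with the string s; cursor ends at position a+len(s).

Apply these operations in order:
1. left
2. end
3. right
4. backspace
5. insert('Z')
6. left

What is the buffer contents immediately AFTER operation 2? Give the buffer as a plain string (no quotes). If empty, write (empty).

Answer: LNUKAVP

Derivation:
After op 1 (left): buf='LNUKAVP' cursor=0
After op 2 (end): buf='LNUKAVP' cursor=7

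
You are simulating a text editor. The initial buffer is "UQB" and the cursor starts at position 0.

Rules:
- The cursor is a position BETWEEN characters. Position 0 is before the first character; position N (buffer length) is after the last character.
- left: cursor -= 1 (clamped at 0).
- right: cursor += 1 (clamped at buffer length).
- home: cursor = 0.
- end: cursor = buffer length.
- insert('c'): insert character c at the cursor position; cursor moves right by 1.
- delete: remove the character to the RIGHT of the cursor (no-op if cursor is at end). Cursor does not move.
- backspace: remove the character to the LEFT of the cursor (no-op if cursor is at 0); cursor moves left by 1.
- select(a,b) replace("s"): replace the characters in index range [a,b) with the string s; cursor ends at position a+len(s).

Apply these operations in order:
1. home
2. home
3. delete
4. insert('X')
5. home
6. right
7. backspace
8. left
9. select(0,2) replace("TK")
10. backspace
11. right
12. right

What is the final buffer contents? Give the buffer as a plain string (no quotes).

After op 1 (home): buf='UQB' cursor=0
After op 2 (home): buf='UQB' cursor=0
After op 3 (delete): buf='QB' cursor=0
After op 4 (insert('X')): buf='XQB' cursor=1
After op 5 (home): buf='XQB' cursor=0
After op 6 (right): buf='XQB' cursor=1
After op 7 (backspace): buf='QB' cursor=0
After op 8 (left): buf='QB' cursor=0
After op 9 (select(0,2) replace("TK")): buf='TK' cursor=2
After op 10 (backspace): buf='T' cursor=1
After op 11 (right): buf='T' cursor=1
After op 12 (right): buf='T' cursor=1

Answer: T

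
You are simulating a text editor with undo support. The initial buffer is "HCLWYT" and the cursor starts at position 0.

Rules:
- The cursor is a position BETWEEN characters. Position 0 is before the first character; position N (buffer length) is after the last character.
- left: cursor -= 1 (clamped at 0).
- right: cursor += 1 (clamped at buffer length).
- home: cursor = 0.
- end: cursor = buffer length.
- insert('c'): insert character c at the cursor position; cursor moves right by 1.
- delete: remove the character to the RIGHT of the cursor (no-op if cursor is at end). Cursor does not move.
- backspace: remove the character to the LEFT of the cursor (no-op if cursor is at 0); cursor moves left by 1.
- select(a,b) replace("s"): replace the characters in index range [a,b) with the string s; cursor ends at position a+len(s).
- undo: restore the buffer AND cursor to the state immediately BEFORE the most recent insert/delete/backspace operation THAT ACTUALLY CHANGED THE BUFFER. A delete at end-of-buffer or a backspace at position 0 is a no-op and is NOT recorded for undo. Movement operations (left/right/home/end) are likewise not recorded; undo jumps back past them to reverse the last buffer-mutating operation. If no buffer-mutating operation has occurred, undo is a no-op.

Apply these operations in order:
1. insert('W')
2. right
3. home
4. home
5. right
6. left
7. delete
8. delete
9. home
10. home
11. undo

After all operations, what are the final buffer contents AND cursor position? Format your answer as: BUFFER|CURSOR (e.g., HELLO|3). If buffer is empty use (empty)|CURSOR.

Answer: HCLWYT|0

Derivation:
After op 1 (insert('W')): buf='WHCLWYT' cursor=1
After op 2 (right): buf='WHCLWYT' cursor=2
After op 3 (home): buf='WHCLWYT' cursor=0
After op 4 (home): buf='WHCLWYT' cursor=0
After op 5 (right): buf='WHCLWYT' cursor=1
After op 6 (left): buf='WHCLWYT' cursor=0
After op 7 (delete): buf='HCLWYT' cursor=0
After op 8 (delete): buf='CLWYT' cursor=0
After op 9 (home): buf='CLWYT' cursor=0
After op 10 (home): buf='CLWYT' cursor=0
After op 11 (undo): buf='HCLWYT' cursor=0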